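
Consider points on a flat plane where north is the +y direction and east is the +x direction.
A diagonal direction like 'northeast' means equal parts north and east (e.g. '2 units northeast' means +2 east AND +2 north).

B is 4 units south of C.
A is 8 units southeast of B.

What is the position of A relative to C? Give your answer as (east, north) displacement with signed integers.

Place C at the origin (east=0, north=0).
  B is 4 units south of C: delta (east=+0, north=-4); B at (east=0, north=-4).
  A is 8 units southeast of B: delta (east=+8, north=-8); A at (east=8, north=-12).
Therefore A relative to C: (east=8, north=-12).

Answer: A is at (east=8, north=-12) relative to C.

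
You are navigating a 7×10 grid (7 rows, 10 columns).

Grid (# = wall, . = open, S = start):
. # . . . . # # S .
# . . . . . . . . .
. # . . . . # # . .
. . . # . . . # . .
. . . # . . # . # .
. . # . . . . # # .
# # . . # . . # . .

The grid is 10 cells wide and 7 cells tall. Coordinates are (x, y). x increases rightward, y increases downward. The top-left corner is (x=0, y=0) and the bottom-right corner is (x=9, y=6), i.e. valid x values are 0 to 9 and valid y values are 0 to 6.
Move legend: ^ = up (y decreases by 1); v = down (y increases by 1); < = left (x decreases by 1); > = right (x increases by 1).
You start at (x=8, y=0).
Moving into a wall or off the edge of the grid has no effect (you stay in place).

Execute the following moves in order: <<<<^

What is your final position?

Start: (x=8, y=0)
  [×4]< (left): blocked, stay at (x=8, y=0)
  ^ (up): blocked, stay at (x=8, y=0)
Final: (x=8, y=0)

Answer: Final position: (x=8, y=0)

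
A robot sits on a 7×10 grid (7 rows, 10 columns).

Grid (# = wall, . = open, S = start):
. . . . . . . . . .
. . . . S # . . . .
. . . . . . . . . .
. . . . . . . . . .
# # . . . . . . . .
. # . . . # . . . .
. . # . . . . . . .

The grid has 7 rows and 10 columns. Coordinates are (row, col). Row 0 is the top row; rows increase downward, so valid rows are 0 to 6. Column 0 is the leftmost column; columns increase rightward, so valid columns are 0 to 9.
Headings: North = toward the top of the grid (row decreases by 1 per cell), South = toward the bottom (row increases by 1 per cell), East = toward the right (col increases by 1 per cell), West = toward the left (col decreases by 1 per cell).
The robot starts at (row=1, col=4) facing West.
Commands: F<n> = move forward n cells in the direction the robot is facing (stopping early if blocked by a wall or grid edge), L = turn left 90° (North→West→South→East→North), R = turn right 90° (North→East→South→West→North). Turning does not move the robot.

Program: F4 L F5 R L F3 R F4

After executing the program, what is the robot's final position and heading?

Answer: Final position: (row=3, col=0), facing West

Derivation:
Start: (row=1, col=4), facing West
  F4: move forward 4, now at (row=1, col=0)
  L: turn left, now facing South
  F5: move forward 2/5 (blocked), now at (row=3, col=0)
  R: turn right, now facing West
  L: turn left, now facing South
  F3: move forward 0/3 (blocked), now at (row=3, col=0)
  R: turn right, now facing West
  F4: move forward 0/4 (blocked), now at (row=3, col=0)
Final: (row=3, col=0), facing West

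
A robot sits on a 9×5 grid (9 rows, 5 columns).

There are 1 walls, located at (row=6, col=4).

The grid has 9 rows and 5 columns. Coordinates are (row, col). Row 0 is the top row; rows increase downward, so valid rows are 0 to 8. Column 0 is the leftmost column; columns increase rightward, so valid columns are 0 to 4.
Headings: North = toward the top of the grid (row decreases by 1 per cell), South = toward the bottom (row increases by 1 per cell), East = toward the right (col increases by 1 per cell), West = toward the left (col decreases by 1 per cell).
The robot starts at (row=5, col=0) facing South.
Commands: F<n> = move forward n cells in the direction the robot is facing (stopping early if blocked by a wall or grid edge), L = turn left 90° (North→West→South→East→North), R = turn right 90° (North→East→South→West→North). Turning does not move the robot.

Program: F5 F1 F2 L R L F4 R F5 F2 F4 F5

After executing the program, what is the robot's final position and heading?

Start: (row=5, col=0), facing South
  F5: move forward 3/5 (blocked), now at (row=8, col=0)
  F1: move forward 0/1 (blocked), now at (row=8, col=0)
  F2: move forward 0/2 (blocked), now at (row=8, col=0)
  L: turn left, now facing East
  R: turn right, now facing South
  L: turn left, now facing East
  F4: move forward 4, now at (row=8, col=4)
  R: turn right, now facing South
  F5: move forward 0/5 (blocked), now at (row=8, col=4)
  F2: move forward 0/2 (blocked), now at (row=8, col=4)
  F4: move forward 0/4 (blocked), now at (row=8, col=4)
  F5: move forward 0/5 (blocked), now at (row=8, col=4)
Final: (row=8, col=4), facing South

Answer: Final position: (row=8, col=4), facing South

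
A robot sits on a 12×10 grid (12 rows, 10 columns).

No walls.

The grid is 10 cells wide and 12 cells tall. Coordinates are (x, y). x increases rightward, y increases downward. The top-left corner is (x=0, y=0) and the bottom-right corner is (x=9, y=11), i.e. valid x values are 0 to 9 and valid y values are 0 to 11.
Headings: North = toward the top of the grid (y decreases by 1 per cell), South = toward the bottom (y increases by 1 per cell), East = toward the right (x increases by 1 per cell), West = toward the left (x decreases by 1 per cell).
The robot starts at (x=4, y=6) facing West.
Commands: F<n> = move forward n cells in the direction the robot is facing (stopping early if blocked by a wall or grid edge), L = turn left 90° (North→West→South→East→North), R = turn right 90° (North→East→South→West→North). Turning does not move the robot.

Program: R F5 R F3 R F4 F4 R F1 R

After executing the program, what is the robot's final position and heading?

Answer: Final position: (x=6, y=9), facing North

Derivation:
Start: (x=4, y=6), facing West
  R: turn right, now facing North
  F5: move forward 5, now at (x=4, y=1)
  R: turn right, now facing East
  F3: move forward 3, now at (x=7, y=1)
  R: turn right, now facing South
  F4: move forward 4, now at (x=7, y=5)
  F4: move forward 4, now at (x=7, y=9)
  R: turn right, now facing West
  F1: move forward 1, now at (x=6, y=9)
  R: turn right, now facing North
Final: (x=6, y=9), facing North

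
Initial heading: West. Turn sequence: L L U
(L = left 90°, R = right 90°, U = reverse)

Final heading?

Answer: Final heading: West

Derivation:
Start: West
  L (left (90° counter-clockwise)) -> South
  L (left (90° counter-clockwise)) -> East
  U (U-turn (180°)) -> West
Final: West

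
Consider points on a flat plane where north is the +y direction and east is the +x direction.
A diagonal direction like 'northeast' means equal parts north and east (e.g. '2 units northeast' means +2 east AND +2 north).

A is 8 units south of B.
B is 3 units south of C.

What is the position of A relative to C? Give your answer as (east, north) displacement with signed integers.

Answer: A is at (east=0, north=-11) relative to C.

Derivation:
Place C at the origin (east=0, north=0).
  B is 3 units south of C: delta (east=+0, north=-3); B at (east=0, north=-3).
  A is 8 units south of B: delta (east=+0, north=-8); A at (east=0, north=-11).
Therefore A relative to C: (east=0, north=-11).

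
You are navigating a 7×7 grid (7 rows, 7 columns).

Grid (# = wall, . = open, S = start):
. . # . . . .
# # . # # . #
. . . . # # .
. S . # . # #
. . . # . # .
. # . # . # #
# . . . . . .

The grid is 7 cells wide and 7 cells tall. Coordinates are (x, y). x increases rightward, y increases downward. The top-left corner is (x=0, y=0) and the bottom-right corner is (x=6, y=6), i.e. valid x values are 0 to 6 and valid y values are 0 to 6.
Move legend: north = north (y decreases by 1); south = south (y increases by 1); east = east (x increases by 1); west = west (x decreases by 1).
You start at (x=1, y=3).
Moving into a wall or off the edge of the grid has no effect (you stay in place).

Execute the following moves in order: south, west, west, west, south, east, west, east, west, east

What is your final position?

Start: (x=1, y=3)
  south (south): (x=1, y=3) -> (x=1, y=4)
  west (west): (x=1, y=4) -> (x=0, y=4)
  west (west): blocked, stay at (x=0, y=4)
  west (west): blocked, stay at (x=0, y=4)
  south (south): (x=0, y=4) -> (x=0, y=5)
  east (east): blocked, stay at (x=0, y=5)
  west (west): blocked, stay at (x=0, y=5)
  east (east): blocked, stay at (x=0, y=5)
  west (west): blocked, stay at (x=0, y=5)
  east (east): blocked, stay at (x=0, y=5)
Final: (x=0, y=5)

Answer: Final position: (x=0, y=5)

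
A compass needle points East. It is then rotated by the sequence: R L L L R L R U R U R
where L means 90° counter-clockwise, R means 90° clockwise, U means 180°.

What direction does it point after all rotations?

Answer: Final heading: South

Derivation:
Start: East
  R (right (90° clockwise)) -> South
  L (left (90° counter-clockwise)) -> East
  L (left (90° counter-clockwise)) -> North
  L (left (90° counter-clockwise)) -> West
  R (right (90° clockwise)) -> North
  L (left (90° counter-clockwise)) -> West
  R (right (90° clockwise)) -> North
  U (U-turn (180°)) -> South
  R (right (90° clockwise)) -> West
  U (U-turn (180°)) -> East
  R (right (90° clockwise)) -> South
Final: South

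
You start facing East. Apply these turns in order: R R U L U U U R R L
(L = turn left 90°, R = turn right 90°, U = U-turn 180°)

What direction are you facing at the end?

Start: East
  R (right (90° clockwise)) -> South
  R (right (90° clockwise)) -> West
  U (U-turn (180°)) -> East
  L (left (90° counter-clockwise)) -> North
  U (U-turn (180°)) -> South
  U (U-turn (180°)) -> North
  U (U-turn (180°)) -> South
  R (right (90° clockwise)) -> West
  R (right (90° clockwise)) -> North
  L (left (90° counter-clockwise)) -> West
Final: West

Answer: Final heading: West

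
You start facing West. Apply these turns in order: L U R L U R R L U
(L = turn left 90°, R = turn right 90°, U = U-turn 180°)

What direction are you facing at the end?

Answer: Final heading: East

Derivation:
Start: West
  L (left (90° counter-clockwise)) -> South
  U (U-turn (180°)) -> North
  R (right (90° clockwise)) -> East
  L (left (90° counter-clockwise)) -> North
  U (U-turn (180°)) -> South
  R (right (90° clockwise)) -> West
  R (right (90° clockwise)) -> North
  L (left (90° counter-clockwise)) -> West
  U (U-turn (180°)) -> East
Final: East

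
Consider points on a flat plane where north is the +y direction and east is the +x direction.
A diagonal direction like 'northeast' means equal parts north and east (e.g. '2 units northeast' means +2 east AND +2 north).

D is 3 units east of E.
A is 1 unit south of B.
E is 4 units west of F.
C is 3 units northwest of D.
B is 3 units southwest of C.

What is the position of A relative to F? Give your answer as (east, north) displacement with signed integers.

Place F at the origin (east=0, north=0).
  E is 4 units west of F: delta (east=-4, north=+0); E at (east=-4, north=0).
  D is 3 units east of E: delta (east=+3, north=+0); D at (east=-1, north=0).
  C is 3 units northwest of D: delta (east=-3, north=+3); C at (east=-4, north=3).
  B is 3 units southwest of C: delta (east=-3, north=-3); B at (east=-7, north=0).
  A is 1 unit south of B: delta (east=+0, north=-1); A at (east=-7, north=-1).
Therefore A relative to F: (east=-7, north=-1).

Answer: A is at (east=-7, north=-1) relative to F.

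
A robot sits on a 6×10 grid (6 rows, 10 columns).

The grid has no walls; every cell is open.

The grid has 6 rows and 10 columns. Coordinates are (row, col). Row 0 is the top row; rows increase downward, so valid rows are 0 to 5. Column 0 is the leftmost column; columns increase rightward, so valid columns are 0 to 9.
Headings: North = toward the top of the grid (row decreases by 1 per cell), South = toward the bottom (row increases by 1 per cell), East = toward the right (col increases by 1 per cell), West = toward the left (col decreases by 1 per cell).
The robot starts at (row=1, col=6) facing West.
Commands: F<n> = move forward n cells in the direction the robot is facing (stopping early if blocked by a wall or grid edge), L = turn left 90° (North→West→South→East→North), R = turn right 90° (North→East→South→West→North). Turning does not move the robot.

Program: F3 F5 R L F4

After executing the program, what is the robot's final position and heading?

Start: (row=1, col=6), facing West
  F3: move forward 3, now at (row=1, col=3)
  F5: move forward 3/5 (blocked), now at (row=1, col=0)
  R: turn right, now facing North
  L: turn left, now facing West
  F4: move forward 0/4 (blocked), now at (row=1, col=0)
Final: (row=1, col=0), facing West

Answer: Final position: (row=1, col=0), facing West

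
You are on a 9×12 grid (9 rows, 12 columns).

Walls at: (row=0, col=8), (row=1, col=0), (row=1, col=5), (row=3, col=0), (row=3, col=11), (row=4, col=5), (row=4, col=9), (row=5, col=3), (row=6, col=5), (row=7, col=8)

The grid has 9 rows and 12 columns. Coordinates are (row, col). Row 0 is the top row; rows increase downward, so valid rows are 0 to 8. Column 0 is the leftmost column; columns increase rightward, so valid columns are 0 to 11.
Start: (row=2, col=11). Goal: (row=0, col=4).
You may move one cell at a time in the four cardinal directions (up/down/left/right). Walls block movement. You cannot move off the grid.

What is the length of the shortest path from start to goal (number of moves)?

Answer: Shortest path length: 9

Derivation:
BFS from (row=2, col=11) until reaching (row=0, col=4):
  Distance 0: (row=2, col=11)
  Distance 1: (row=1, col=11), (row=2, col=10)
  Distance 2: (row=0, col=11), (row=1, col=10), (row=2, col=9), (row=3, col=10)
  Distance 3: (row=0, col=10), (row=1, col=9), (row=2, col=8), (row=3, col=9), (row=4, col=10)
  Distance 4: (row=0, col=9), (row=1, col=8), (row=2, col=7), (row=3, col=8), (row=4, col=11), (row=5, col=10)
  Distance 5: (row=1, col=7), (row=2, col=6), (row=3, col=7), (row=4, col=8), (row=5, col=9), (row=5, col=11), (row=6, col=10)
  Distance 6: (row=0, col=7), (row=1, col=6), (row=2, col=5), (row=3, col=6), (row=4, col=7), (row=5, col=8), (row=6, col=9), (row=6, col=11), (row=7, col=10)
  Distance 7: (row=0, col=6), (row=2, col=4), (row=3, col=5), (row=4, col=6), (row=5, col=7), (row=6, col=8), (row=7, col=9), (row=7, col=11), (row=8, col=10)
  Distance 8: (row=0, col=5), (row=1, col=4), (row=2, col=3), (row=3, col=4), (row=5, col=6), (row=6, col=7), (row=8, col=9), (row=8, col=11)
  Distance 9: (row=0, col=4), (row=1, col=3), (row=2, col=2), (row=3, col=3), (row=4, col=4), (row=5, col=5), (row=6, col=6), (row=7, col=7), (row=8, col=8)  <- goal reached here
One shortest path (9 moves): (row=2, col=11) -> (row=2, col=10) -> (row=2, col=9) -> (row=2, col=8) -> (row=2, col=7) -> (row=2, col=6) -> (row=2, col=5) -> (row=2, col=4) -> (row=1, col=4) -> (row=0, col=4)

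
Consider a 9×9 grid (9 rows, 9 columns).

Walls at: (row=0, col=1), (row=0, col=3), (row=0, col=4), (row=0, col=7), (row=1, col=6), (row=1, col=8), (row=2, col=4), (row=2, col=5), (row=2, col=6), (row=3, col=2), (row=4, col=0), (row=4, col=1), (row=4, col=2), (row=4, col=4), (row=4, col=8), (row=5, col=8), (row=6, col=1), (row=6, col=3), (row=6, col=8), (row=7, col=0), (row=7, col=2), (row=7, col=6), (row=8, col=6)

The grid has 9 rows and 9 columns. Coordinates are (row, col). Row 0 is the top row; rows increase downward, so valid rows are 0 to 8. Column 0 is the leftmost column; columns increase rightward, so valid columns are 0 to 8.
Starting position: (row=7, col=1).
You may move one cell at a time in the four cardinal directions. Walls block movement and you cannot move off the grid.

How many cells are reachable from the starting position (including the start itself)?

BFS flood-fill from (row=7, col=1):
  Distance 0: (row=7, col=1)
  Distance 1: (row=8, col=1)
  Distance 2: (row=8, col=0), (row=8, col=2)
  Distance 3: (row=8, col=3)
  Distance 4: (row=7, col=3), (row=8, col=4)
  Distance 5: (row=7, col=4), (row=8, col=5)
  Distance 6: (row=6, col=4), (row=7, col=5)
  Distance 7: (row=5, col=4), (row=6, col=5)
  Distance 8: (row=5, col=3), (row=5, col=5), (row=6, col=6)
  Distance 9: (row=4, col=3), (row=4, col=5), (row=5, col=2), (row=5, col=6), (row=6, col=7)
  Distance 10: (row=3, col=3), (row=3, col=5), (row=4, col=6), (row=5, col=1), (row=5, col=7), (row=6, col=2), (row=7, col=7)
  Distance 11: (row=2, col=3), (row=3, col=4), (row=3, col=6), (row=4, col=7), (row=5, col=0), (row=7, col=8), (row=8, col=7)
  Distance 12: (row=1, col=3), (row=2, col=2), (row=3, col=7), (row=6, col=0), (row=8, col=8)
  Distance 13: (row=1, col=2), (row=1, col=4), (row=2, col=1), (row=2, col=7), (row=3, col=8)
  Distance 14: (row=0, col=2), (row=1, col=1), (row=1, col=5), (row=1, col=7), (row=2, col=0), (row=2, col=8), (row=3, col=1)
  Distance 15: (row=0, col=5), (row=1, col=0), (row=3, col=0)
  Distance 16: (row=0, col=0), (row=0, col=6)
Total reachable: 57 (grid has 58 open cells total)

Answer: Reachable cells: 57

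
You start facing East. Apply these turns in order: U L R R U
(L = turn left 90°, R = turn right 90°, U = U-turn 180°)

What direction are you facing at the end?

Start: East
  U (U-turn (180°)) -> West
  L (left (90° counter-clockwise)) -> South
  R (right (90° clockwise)) -> West
  R (right (90° clockwise)) -> North
  U (U-turn (180°)) -> South
Final: South

Answer: Final heading: South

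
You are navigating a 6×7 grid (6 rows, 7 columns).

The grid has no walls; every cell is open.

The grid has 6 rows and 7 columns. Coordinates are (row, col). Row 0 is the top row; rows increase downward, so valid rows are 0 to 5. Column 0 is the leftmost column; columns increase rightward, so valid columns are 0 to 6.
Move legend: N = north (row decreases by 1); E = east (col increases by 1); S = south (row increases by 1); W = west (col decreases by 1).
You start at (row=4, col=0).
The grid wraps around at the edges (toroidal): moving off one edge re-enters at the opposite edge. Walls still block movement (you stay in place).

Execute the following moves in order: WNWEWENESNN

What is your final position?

Answer: Final position: (row=1, col=0)

Derivation:
Start: (row=4, col=0)
  W (west): (row=4, col=0) -> (row=4, col=6)
  N (north): (row=4, col=6) -> (row=3, col=6)
  W (west): (row=3, col=6) -> (row=3, col=5)
  E (east): (row=3, col=5) -> (row=3, col=6)
  W (west): (row=3, col=6) -> (row=3, col=5)
  E (east): (row=3, col=5) -> (row=3, col=6)
  N (north): (row=3, col=6) -> (row=2, col=6)
  E (east): (row=2, col=6) -> (row=2, col=0)
  S (south): (row=2, col=0) -> (row=3, col=0)
  N (north): (row=3, col=0) -> (row=2, col=0)
  N (north): (row=2, col=0) -> (row=1, col=0)
Final: (row=1, col=0)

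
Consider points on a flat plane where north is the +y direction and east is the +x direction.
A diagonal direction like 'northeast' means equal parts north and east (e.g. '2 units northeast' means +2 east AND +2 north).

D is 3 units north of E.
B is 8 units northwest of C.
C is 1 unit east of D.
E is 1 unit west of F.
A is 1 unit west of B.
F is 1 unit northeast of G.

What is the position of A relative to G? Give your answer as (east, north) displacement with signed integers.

Answer: A is at (east=-8, north=12) relative to G.

Derivation:
Place G at the origin (east=0, north=0).
  F is 1 unit northeast of G: delta (east=+1, north=+1); F at (east=1, north=1).
  E is 1 unit west of F: delta (east=-1, north=+0); E at (east=0, north=1).
  D is 3 units north of E: delta (east=+0, north=+3); D at (east=0, north=4).
  C is 1 unit east of D: delta (east=+1, north=+0); C at (east=1, north=4).
  B is 8 units northwest of C: delta (east=-8, north=+8); B at (east=-7, north=12).
  A is 1 unit west of B: delta (east=-1, north=+0); A at (east=-8, north=12).
Therefore A relative to G: (east=-8, north=12).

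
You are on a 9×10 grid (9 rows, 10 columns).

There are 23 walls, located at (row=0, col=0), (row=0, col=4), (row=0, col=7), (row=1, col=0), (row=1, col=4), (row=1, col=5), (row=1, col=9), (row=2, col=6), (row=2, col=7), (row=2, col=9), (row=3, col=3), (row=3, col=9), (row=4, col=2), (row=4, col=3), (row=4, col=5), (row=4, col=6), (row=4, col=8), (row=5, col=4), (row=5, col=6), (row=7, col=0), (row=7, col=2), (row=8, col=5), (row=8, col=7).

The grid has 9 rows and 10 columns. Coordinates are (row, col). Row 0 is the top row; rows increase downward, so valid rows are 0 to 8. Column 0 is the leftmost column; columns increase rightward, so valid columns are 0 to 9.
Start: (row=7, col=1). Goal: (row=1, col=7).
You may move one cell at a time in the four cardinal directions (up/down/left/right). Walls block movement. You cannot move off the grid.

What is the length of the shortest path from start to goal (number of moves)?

Answer: Shortest path length: 14

Derivation:
BFS from (row=7, col=1) until reaching (row=1, col=7):
  Distance 0: (row=7, col=1)
  Distance 1: (row=6, col=1), (row=8, col=1)
  Distance 2: (row=5, col=1), (row=6, col=0), (row=6, col=2), (row=8, col=0), (row=8, col=2)
  Distance 3: (row=4, col=1), (row=5, col=0), (row=5, col=2), (row=6, col=3), (row=8, col=3)
  Distance 4: (row=3, col=1), (row=4, col=0), (row=5, col=3), (row=6, col=4), (row=7, col=3), (row=8, col=4)
  Distance 5: (row=2, col=1), (row=3, col=0), (row=3, col=2), (row=6, col=5), (row=7, col=4)
  Distance 6: (row=1, col=1), (row=2, col=0), (row=2, col=2), (row=5, col=5), (row=6, col=6), (row=7, col=5)
  Distance 7: (row=0, col=1), (row=1, col=2), (row=2, col=3), (row=6, col=7), (row=7, col=6)
  Distance 8: (row=0, col=2), (row=1, col=3), (row=2, col=4), (row=5, col=7), (row=6, col=8), (row=7, col=7), (row=8, col=6)
  Distance 9: (row=0, col=3), (row=2, col=5), (row=3, col=4), (row=4, col=7), (row=5, col=8), (row=6, col=9), (row=7, col=8)
  Distance 10: (row=3, col=5), (row=3, col=7), (row=4, col=4), (row=5, col=9), (row=7, col=9), (row=8, col=8)
  Distance 11: (row=3, col=6), (row=3, col=8), (row=4, col=9), (row=8, col=9)
  Distance 12: (row=2, col=8)
  Distance 13: (row=1, col=8)
  Distance 14: (row=0, col=8), (row=1, col=7)  <- goal reached here
One shortest path (14 moves): (row=7, col=1) -> (row=6, col=1) -> (row=6, col=2) -> (row=6, col=3) -> (row=6, col=4) -> (row=6, col=5) -> (row=6, col=6) -> (row=6, col=7) -> (row=5, col=7) -> (row=4, col=7) -> (row=3, col=7) -> (row=3, col=8) -> (row=2, col=8) -> (row=1, col=8) -> (row=1, col=7)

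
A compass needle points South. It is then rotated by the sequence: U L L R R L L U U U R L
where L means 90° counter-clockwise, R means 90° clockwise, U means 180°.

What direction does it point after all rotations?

Answer: Final heading: North

Derivation:
Start: South
  U (U-turn (180°)) -> North
  L (left (90° counter-clockwise)) -> West
  L (left (90° counter-clockwise)) -> South
  R (right (90° clockwise)) -> West
  R (right (90° clockwise)) -> North
  L (left (90° counter-clockwise)) -> West
  L (left (90° counter-clockwise)) -> South
  U (U-turn (180°)) -> North
  U (U-turn (180°)) -> South
  U (U-turn (180°)) -> North
  R (right (90° clockwise)) -> East
  L (left (90° counter-clockwise)) -> North
Final: North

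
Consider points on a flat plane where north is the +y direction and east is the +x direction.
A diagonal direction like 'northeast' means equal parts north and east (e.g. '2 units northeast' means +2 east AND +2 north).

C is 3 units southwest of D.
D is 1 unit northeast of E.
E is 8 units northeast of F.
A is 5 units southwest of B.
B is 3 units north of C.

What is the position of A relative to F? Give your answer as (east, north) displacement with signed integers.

Answer: A is at (east=1, north=4) relative to F.

Derivation:
Place F at the origin (east=0, north=0).
  E is 8 units northeast of F: delta (east=+8, north=+8); E at (east=8, north=8).
  D is 1 unit northeast of E: delta (east=+1, north=+1); D at (east=9, north=9).
  C is 3 units southwest of D: delta (east=-3, north=-3); C at (east=6, north=6).
  B is 3 units north of C: delta (east=+0, north=+3); B at (east=6, north=9).
  A is 5 units southwest of B: delta (east=-5, north=-5); A at (east=1, north=4).
Therefore A relative to F: (east=1, north=4).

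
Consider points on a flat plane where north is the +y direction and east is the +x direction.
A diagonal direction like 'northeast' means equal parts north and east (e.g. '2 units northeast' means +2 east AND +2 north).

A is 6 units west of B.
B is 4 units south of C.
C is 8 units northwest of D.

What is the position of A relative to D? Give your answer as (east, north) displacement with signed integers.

Place D at the origin (east=0, north=0).
  C is 8 units northwest of D: delta (east=-8, north=+8); C at (east=-8, north=8).
  B is 4 units south of C: delta (east=+0, north=-4); B at (east=-8, north=4).
  A is 6 units west of B: delta (east=-6, north=+0); A at (east=-14, north=4).
Therefore A relative to D: (east=-14, north=4).

Answer: A is at (east=-14, north=4) relative to D.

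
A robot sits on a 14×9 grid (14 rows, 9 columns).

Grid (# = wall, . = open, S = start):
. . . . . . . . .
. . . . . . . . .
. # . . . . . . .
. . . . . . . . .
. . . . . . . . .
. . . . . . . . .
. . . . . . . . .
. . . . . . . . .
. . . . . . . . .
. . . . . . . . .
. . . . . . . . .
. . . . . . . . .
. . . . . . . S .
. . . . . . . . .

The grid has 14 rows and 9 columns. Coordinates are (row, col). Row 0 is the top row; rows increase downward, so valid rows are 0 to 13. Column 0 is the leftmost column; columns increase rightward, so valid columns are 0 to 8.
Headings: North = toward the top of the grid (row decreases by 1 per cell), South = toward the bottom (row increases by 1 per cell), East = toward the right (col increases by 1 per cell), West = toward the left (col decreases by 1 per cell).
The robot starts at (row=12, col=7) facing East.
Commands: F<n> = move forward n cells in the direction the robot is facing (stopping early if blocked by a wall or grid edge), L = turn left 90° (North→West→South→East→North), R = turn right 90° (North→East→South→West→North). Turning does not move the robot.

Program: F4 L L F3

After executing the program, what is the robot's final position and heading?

Answer: Final position: (row=12, col=5), facing West

Derivation:
Start: (row=12, col=7), facing East
  F4: move forward 1/4 (blocked), now at (row=12, col=8)
  L: turn left, now facing North
  L: turn left, now facing West
  F3: move forward 3, now at (row=12, col=5)
Final: (row=12, col=5), facing West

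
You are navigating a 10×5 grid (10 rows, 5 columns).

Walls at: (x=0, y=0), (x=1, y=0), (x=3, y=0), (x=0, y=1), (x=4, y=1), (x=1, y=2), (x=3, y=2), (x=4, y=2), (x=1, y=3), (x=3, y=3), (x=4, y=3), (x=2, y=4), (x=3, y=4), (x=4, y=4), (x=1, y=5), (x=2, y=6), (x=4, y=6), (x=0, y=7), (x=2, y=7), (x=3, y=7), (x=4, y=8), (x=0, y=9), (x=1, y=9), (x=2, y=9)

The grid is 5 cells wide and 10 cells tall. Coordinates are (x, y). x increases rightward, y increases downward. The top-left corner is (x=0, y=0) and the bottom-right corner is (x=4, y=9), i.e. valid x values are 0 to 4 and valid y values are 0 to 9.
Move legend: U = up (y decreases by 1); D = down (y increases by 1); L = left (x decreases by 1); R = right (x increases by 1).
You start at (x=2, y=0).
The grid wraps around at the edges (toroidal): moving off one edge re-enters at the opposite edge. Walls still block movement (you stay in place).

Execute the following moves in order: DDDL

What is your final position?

Start: (x=2, y=0)
  D (down): (x=2, y=0) -> (x=2, y=1)
  D (down): (x=2, y=1) -> (x=2, y=2)
  D (down): (x=2, y=2) -> (x=2, y=3)
  L (left): blocked, stay at (x=2, y=3)
Final: (x=2, y=3)

Answer: Final position: (x=2, y=3)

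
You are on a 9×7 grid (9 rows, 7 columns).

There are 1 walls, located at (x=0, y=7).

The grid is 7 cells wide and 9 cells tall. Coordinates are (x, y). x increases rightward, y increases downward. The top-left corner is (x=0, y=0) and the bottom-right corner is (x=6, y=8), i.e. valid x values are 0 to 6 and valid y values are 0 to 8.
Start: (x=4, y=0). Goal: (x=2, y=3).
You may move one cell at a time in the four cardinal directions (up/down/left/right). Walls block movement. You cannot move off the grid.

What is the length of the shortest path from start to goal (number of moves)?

Answer: Shortest path length: 5

Derivation:
BFS from (x=4, y=0) until reaching (x=2, y=3):
  Distance 0: (x=4, y=0)
  Distance 1: (x=3, y=0), (x=5, y=0), (x=4, y=1)
  Distance 2: (x=2, y=0), (x=6, y=0), (x=3, y=1), (x=5, y=1), (x=4, y=2)
  Distance 3: (x=1, y=0), (x=2, y=1), (x=6, y=1), (x=3, y=2), (x=5, y=2), (x=4, y=3)
  Distance 4: (x=0, y=0), (x=1, y=1), (x=2, y=2), (x=6, y=2), (x=3, y=3), (x=5, y=3), (x=4, y=4)
  Distance 5: (x=0, y=1), (x=1, y=2), (x=2, y=3), (x=6, y=3), (x=3, y=4), (x=5, y=4), (x=4, y=5)  <- goal reached here
One shortest path (5 moves): (x=4, y=0) -> (x=3, y=0) -> (x=2, y=0) -> (x=2, y=1) -> (x=2, y=2) -> (x=2, y=3)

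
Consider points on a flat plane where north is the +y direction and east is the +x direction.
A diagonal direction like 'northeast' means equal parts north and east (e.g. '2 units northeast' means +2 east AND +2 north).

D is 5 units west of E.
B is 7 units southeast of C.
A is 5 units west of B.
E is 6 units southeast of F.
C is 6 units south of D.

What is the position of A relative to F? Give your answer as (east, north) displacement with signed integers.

Place F at the origin (east=0, north=0).
  E is 6 units southeast of F: delta (east=+6, north=-6); E at (east=6, north=-6).
  D is 5 units west of E: delta (east=-5, north=+0); D at (east=1, north=-6).
  C is 6 units south of D: delta (east=+0, north=-6); C at (east=1, north=-12).
  B is 7 units southeast of C: delta (east=+7, north=-7); B at (east=8, north=-19).
  A is 5 units west of B: delta (east=-5, north=+0); A at (east=3, north=-19).
Therefore A relative to F: (east=3, north=-19).

Answer: A is at (east=3, north=-19) relative to F.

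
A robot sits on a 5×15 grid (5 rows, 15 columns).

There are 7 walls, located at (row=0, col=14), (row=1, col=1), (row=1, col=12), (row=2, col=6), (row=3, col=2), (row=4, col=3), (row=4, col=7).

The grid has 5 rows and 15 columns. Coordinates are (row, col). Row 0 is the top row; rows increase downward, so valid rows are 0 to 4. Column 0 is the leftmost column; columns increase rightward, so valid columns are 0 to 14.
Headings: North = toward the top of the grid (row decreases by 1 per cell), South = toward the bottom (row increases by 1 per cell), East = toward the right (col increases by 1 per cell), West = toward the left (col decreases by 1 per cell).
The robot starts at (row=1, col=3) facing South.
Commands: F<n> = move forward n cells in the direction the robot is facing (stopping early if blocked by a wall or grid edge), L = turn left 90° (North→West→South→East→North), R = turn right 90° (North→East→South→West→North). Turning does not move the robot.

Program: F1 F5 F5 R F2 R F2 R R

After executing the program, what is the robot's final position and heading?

Start: (row=1, col=3), facing South
  F1: move forward 1, now at (row=2, col=3)
  F5: move forward 1/5 (blocked), now at (row=3, col=3)
  F5: move forward 0/5 (blocked), now at (row=3, col=3)
  R: turn right, now facing West
  F2: move forward 0/2 (blocked), now at (row=3, col=3)
  R: turn right, now facing North
  F2: move forward 2, now at (row=1, col=3)
  R: turn right, now facing East
  R: turn right, now facing South
Final: (row=1, col=3), facing South

Answer: Final position: (row=1, col=3), facing South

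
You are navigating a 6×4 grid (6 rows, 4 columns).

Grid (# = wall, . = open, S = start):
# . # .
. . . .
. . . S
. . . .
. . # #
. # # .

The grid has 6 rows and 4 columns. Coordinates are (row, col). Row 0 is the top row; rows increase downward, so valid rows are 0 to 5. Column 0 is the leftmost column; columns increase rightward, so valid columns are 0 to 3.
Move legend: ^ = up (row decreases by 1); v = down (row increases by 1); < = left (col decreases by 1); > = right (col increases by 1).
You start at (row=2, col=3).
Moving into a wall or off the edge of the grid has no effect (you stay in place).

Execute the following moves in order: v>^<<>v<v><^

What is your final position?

Start: (row=2, col=3)
  v (down): (row=2, col=3) -> (row=3, col=3)
  > (right): blocked, stay at (row=3, col=3)
  ^ (up): (row=3, col=3) -> (row=2, col=3)
  < (left): (row=2, col=3) -> (row=2, col=2)
  < (left): (row=2, col=2) -> (row=2, col=1)
  > (right): (row=2, col=1) -> (row=2, col=2)
  v (down): (row=2, col=2) -> (row=3, col=2)
  < (left): (row=3, col=2) -> (row=3, col=1)
  v (down): (row=3, col=1) -> (row=4, col=1)
  > (right): blocked, stay at (row=4, col=1)
  < (left): (row=4, col=1) -> (row=4, col=0)
  ^ (up): (row=4, col=0) -> (row=3, col=0)
Final: (row=3, col=0)

Answer: Final position: (row=3, col=0)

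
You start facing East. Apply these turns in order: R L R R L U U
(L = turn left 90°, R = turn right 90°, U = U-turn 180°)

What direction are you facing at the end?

Start: East
  R (right (90° clockwise)) -> South
  L (left (90° counter-clockwise)) -> East
  R (right (90° clockwise)) -> South
  R (right (90° clockwise)) -> West
  L (left (90° counter-clockwise)) -> South
  U (U-turn (180°)) -> North
  U (U-turn (180°)) -> South
Final: South

Answer: Final heading: South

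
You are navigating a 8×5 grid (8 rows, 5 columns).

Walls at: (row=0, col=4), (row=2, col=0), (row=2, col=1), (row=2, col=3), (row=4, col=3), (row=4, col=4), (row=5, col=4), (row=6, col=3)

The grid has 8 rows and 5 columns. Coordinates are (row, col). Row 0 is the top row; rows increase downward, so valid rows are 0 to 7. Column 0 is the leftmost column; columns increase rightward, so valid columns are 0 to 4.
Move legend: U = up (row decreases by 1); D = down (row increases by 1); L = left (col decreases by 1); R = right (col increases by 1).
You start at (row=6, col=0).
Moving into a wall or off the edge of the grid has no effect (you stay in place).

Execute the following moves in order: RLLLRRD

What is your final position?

Answer: Final position: (row=7, col=2)

Derivation:
Start: (row=6, col=0)
  R (right): (row=6, col=0) -> (row=6, col=1)
  L (left): (row=6, col=1) -> (row=6, col=0)
  L (left): blocked, stay at (row=6, col=0)
  L (left): blocked, stay at (row=6, col=0)
  R (right): (row=6, col=0) -> (row=6, col=1)
  R (right): (row=6, col=1) -> (row=6, col=2)
  D (down): (row=6, col=2) -> (row=7, col=2)
Final: (row=7, col=2)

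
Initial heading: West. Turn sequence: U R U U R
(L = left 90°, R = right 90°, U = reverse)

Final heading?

Start: West
  U (U-turn (180°)) -> East
  R (right (90° clockwise)) -> South
  U (U-turn (180°)) -> North
  U (U-turn (180°)) -> South
  R (right (90° clockwise)) -> West
Final: West

Answer: Final heading: West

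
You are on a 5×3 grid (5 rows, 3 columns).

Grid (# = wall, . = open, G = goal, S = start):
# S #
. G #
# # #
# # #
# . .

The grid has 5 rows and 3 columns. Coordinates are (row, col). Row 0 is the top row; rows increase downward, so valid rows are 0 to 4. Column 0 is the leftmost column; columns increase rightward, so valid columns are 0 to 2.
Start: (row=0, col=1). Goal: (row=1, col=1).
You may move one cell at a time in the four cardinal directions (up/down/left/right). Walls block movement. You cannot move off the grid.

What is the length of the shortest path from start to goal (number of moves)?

BFS from (row=0, col=1) until reaching (row=1, col=1):
  Distance 0: (row=0, col=1)
  Distance 1: (row=1, col=1)  <- goal reached here
One shortest path (1 moves): (row=0, col=1) -> (row=1, col=1)

Answer: Shortest path length: 1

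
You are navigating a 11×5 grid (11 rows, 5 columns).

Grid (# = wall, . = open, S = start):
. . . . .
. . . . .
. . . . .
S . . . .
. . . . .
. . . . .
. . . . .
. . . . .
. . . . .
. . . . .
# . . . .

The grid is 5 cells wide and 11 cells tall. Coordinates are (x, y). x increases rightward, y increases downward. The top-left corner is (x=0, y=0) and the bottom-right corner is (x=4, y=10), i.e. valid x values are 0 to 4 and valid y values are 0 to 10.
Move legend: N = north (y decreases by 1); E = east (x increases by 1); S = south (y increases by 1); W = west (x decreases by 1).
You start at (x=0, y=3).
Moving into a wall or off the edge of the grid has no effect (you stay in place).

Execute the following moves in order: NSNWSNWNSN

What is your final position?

Start: (x=0, y=3)
  N (north): (x=0, y=3) -> (x=0, y=2)
  S (south): (x=0, y=2) -> (x=0, y=3)
  N (north): (x=0, y=3) -> (x=0, y=2)
  W (west): blocked, stay at (x=0, y=2)
  S (south): (x=0, y=2) -> (x=0, y=3)
  N (north): (x=0, y=3) -> (x=0, y=2)
  W (west): blocked, stay at (x=0, y=2)
  N (north): (x=0, y=2) -> (x=0, y=1)
  S (south): (x=0, y=1) -> (x=0, y=2)
  N (north): (x=0, y=2) -> (x=0, y=1)
Final: (x=0, y=1)

Answer: Final position: (x=0, y=1)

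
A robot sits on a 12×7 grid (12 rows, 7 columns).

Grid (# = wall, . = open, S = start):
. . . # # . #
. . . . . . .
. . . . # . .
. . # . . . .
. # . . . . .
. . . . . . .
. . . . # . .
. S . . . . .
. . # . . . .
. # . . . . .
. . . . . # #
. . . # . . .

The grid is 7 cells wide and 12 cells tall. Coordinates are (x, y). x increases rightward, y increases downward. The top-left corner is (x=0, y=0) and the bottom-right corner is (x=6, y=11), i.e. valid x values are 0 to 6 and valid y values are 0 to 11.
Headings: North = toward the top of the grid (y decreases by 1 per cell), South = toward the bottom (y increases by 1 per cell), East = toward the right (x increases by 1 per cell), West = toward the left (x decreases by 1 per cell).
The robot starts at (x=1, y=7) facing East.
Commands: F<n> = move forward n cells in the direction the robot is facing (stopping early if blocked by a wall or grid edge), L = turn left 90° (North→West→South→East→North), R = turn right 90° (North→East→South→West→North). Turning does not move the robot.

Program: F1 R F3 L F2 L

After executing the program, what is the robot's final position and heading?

Answer: Final position: (x=4, y=7), facing North

Derivation:
Start: (x=1, y=7), facing East
  F1: move forward 1, now at (x=2, y=7)
  R: turn right, now facing South
  F3: move forward 0/3 (blocked), now at (x=2, y=7)
  L: turn left, now facing East
  F2: move forward 2, now at (x=4, y=7)
  L: turn left, now facing North
Final: (x=4, y=7), facing North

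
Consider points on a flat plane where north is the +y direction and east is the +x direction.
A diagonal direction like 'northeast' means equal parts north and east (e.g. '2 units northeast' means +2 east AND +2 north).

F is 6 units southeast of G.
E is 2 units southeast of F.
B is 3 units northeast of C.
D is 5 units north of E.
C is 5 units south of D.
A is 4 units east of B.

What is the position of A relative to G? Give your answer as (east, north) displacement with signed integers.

Answer: A is at (east=15, north=-5) relative to G.

Derivation:
Place G at the origin (east=0, north=0).
  F is 6 units southeast of G: delta (east=+6, north=-6); F at (east=6, north=-6).
  E is 2 units southeast of F: delta (east=+2, north=-2); E at (east=8, north=-8).
  D is 5 units north of E: delta (east=+0, north=+5); D at (east=8, north=-3).
  C is 5 units south of D: delta (east=+0, north=-5); C at (east=8, north=-8).
  B is 3 units northeast of C: delta (east=+3, north=+3); B at (east=11, north=-5).
  A is 4 units east of B: delta (east=+4, north=+0); A at (east=15, north=-5).
Therefore A relative to G: (east=15, north=-5).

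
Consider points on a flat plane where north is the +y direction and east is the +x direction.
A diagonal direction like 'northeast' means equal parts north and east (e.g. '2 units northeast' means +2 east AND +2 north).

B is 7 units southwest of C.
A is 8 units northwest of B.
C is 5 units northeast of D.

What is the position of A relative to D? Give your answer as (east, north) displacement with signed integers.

Place D at the origin (east=0, north=0).
  C is 5 units northeast of D: delta (east=+5, north=+5); C at (east=5, north=5).
  B is 7 units southwest of C: delta (east=-7, north=-7); B at (east=-2, north=-2).
  A is 8 units northwest of B: delta (east=-8, north=+8); A at (east=-10, north=6).
Therefore A relative to D: (east=-10, north=6).

Answer: A is at (east=-10, north=6) relative to D.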